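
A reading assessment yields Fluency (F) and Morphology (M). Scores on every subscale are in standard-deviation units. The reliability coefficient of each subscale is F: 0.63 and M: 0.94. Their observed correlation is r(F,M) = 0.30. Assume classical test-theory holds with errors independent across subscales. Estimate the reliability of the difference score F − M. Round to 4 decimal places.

0.6929

Var(F−M) = 1 + 1 − 2·0.30 = 2 − 0.6 = 1.4.
Under uncorrelated errors the observed covariances equal the true-score covariances, so only the own-variance terms attenuate.
True-score variance = [0.63 + 0.94] − 0.6 = 1.57 − 0.6 = 0.97.
Reliability = 0.97 / 1.4 = 0.6929.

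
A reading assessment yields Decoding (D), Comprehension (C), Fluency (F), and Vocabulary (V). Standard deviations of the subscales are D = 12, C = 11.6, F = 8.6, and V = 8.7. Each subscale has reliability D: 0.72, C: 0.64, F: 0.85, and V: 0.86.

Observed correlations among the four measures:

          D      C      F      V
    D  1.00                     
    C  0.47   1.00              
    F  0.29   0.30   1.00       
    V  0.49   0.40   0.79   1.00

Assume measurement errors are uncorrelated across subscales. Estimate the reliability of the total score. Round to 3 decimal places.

0.887

Var(D+C+F+V) = 12² + 11.6² + 8.6² + 8.7² + 2·[12·11.6·0.47 + 12·8.6·0.29 + 12·8.7·0.49 + 11.6·8.6·0.30 + 11.6·8.7·0.40 + 8.6·8.7·0.79] = 428.21 + 551.824 = 980.034.
Because errors are independent across components, Cov(Tᵢ,Tⱼ) = Cov(Xᵢ,Xⱼ); the off-diagonal part of the true-score variance is the same as above.
True-score variance = [12²·0.72 + 11.6²·0.64 + 8.6²·0.85 + 8.7²·0.86] + 551.824 = 317.758 + 551.824 = 869.581.
Reliability = 869.581 / 980.034 = 0.887.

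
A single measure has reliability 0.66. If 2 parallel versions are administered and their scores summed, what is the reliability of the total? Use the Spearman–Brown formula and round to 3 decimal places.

0.795

ρ_k = kρ / (1 + (k−1)ρ) = 2·0.66 / (1 + 1·0.66) = 1.320 / 1.660 = 0.795.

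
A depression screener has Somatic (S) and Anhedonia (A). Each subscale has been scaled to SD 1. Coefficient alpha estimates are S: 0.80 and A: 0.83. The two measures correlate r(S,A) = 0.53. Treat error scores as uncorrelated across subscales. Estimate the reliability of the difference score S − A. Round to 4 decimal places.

Var(S−A) = 1 + 1 − 2·0.53 = 2 − 1.06 = 0.94.
With uncorrelated errors the cross-covariances are all true-score covariance, so they carry over unchanged; only the diagonal terms shrink to ρᵢσᵢ².
True-score variance = [0.80 + 0.83] − 1.06 = 1.63 − 1.06 = 0.57.
Reliability = 0.57 / 0.94 = 0.6064.

0.6064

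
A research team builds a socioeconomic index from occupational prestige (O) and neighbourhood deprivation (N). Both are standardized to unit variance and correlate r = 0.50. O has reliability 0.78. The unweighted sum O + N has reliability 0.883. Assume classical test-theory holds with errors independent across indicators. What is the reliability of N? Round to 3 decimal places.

Var(O+N) = 2 + 2·0.50 = 3.000.
True-score variance = ρ_O + ρ_N + 2·0.50, so 0.883 = (0.78 + ρ_N + 1.00) / 3.000.
ρ_N = 0.883·3.000 − 0.78 − 1.00 = 0.869.

0.869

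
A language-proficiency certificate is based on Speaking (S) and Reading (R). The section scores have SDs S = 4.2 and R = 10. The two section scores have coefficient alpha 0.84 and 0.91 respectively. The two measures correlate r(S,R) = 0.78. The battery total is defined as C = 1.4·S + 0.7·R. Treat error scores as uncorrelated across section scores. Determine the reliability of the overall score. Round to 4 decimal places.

0.9327

Var(C) = 1.4²·4.2² + 0.7²·10² + 2·[0.98·4.2·10·0.78] = 83.5744 + 64.2096 = 147.784.
Because errors are independent across components, Cov(Tᵢ,Tⱼ) = Cov(Xᵢ,Xⱼ); the off-diagonal part of the true-score variance is the same as above.
True-score variance = [1.4²·4.2²·0.84 + 0.7²·10²·0.91] + 64.2096 = 73.6325 + 64.2096 = 137.842.
Reliability = 137.842 / 147.784 = 0.9327.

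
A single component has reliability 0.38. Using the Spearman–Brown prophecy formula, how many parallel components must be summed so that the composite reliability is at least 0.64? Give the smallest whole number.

3

k ≥ ρ*(1−ρ₁)/(ρ₁(1−ρ*)) = 0.64·0.62 / (0.38·0.36) = 2.901.
Smallest integer k = 3.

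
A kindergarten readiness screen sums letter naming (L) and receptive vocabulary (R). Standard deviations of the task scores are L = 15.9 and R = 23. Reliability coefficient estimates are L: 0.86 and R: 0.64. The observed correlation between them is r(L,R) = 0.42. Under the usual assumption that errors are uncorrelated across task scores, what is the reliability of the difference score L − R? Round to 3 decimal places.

Var(L−R) = 15.9² + 23² − 2·15.9·23·0.42 = 781.81 − 307.188 = 474.622.
Under uncorrelated errors the observed covariances equal the true-score covariances, so only the own-variance terms attenuate.
True-score variance = [15.9²·0.86 + 23²·0.64] − 307.188 = 555.977 − 307.188 = 248.789.
Reliability = 248.789 / 474.622 = 0.524.

0.524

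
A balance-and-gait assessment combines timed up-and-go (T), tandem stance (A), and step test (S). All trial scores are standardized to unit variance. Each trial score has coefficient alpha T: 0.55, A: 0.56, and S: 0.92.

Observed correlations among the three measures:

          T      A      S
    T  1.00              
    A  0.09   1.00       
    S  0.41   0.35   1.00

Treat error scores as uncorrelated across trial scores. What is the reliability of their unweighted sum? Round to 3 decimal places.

0.794

Var(T+A+S) = 3 + 2·[0.09 + 0.41 + 0.35] = 3 + 1.7 = 4.7.
Under uncorrelated errors the observed covariances equal the true-score covariances, so only the own-variance terms attenuate.
True-score variance = [0.55 + 0.56 + 0.92] + 1.7 = 2.03 + 1.7 = 3.73.
Reliability = 3.73 / 4.7 = 0.794.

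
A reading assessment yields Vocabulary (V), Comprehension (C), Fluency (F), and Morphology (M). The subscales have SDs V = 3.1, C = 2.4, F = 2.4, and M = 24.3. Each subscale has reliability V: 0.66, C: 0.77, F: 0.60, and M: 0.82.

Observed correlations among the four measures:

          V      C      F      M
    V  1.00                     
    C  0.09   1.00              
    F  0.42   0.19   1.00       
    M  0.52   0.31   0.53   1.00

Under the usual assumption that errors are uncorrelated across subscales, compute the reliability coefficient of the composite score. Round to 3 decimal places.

Var(V+C+F+M) = 3.1² + 2.4² + 2.4² + 24.3² + 2·[3.1·2.4·0.09 + 3.1·2.4·0.42 + 3.1·24.3·0.52 + 2.4·2.4·0.19 + 2.4·24.3·0.31 + 2.4·24.3·0.53] = 611.62 + 186.098 = 797.718.
Under uncorrelated errors the observed covariances equal the true-score covariances, so only the own-variance terms attenuate.
True-score variance = [3.1²·0.66 + 2.4²·0.77 + 2.4²·0.60 + 24.3²·0.82] + 186.098 = 498.436 + 186.098 = 684.534.
Reliability = 684.534 / 797.718 = 0.858.

0.858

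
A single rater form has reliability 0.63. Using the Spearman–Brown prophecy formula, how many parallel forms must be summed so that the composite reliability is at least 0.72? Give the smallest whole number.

2

k ≥ ρ*(1−ρ₁)/(ρ₁(1−ρ*)) = 0.72·0.37 / (0.63·0.28) = 1.510.
Smallest integer k = 2.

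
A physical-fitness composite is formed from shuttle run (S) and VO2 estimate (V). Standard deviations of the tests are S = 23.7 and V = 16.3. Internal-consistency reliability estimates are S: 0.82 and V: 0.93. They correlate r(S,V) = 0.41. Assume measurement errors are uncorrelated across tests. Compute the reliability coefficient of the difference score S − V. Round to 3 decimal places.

0.766

Var(S−V) = 23.7² + 16.3² − 2·23.7·16.3·0.41 = 827.38 − 316.774 = 510.606.
Because errors are independent across components, Cov(Tᵢ,Tⱼ) = Cov(Xᵢ,Xⱼ); the off-diagonal part of the true-score variance is the same as above.
True-score variance = [23.7²·0.82 + 16.3²·0.93] − 316.774 = 707.678 − 316.774 = 390.903.
Reliability = 390.903 / 510.606 = 0.766.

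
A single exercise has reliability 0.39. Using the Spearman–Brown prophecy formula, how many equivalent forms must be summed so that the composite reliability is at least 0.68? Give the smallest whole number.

k ≥ ρ*(1−ρ₁)/(ρ₁(1−ρ*)) = 0.68·0.61 / (0.39·0.32) = 3.324.
Smallest integer k = 4.

4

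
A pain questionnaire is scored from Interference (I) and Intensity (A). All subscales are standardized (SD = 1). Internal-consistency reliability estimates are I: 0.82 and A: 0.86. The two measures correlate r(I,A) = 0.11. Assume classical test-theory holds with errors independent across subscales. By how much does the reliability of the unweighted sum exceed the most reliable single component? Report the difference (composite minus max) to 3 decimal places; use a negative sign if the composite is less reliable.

Var(sum) = 2 + 0.22 = 2.22; true-score variance = 1.68 + 0.22 = 1.9; composite reliability = 0.8559.
Max component reliability = 0.8600.
Difference = 0.8559 − 0.8600 = -0.004.

-0.004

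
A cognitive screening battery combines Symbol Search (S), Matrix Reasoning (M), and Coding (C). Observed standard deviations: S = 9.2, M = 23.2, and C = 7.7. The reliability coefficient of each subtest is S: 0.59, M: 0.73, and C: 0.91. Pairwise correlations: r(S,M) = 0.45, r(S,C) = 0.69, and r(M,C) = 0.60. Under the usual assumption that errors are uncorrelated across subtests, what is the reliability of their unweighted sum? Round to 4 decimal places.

0.8438

Var(S+M+C) = 9.2² + 23.2² + 7.7² + 2·[9.2·23.2·0.45 + 9.2·7.7·0.69 + 23.2·7.7·0.60] = 682.17 + 504.223 = 1186.39.
Under uncorrelated errors the observed covariances equal the true-score covariances, so only the own-variance terms attenuate.
True-score variance = [9.2²·0.59 + 23.2²·0.73 + 7.7²·0.91] + 504.223 = 496.807 + 504.223 = 1001.03.
Reliability = 1001.03 / 1186.39 = 0.8438.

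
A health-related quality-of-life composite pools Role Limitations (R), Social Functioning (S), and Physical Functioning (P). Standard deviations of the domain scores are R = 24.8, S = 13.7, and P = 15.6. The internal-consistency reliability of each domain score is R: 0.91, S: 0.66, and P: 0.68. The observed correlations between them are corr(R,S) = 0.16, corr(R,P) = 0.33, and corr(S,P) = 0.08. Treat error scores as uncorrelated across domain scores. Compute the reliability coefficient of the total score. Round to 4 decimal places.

0.8636

Var(R+S+P) = 24.8² + 13.7² + 15.6² + 2·[24.8·13.7·0.16 + 24.8·15.6·0.33 + 13.7·15.6·0.08] = 1046.09 + 398.259 = 1444.35.
With uncorrelated errors the cross-covariances are all true-score covariance, so they carry over unchanged; only the diagonal terms shrink to ρᵢσᵢ².
True-score variance = [24.8²·0.91 + 13.7²·0.66 + 15.6²·0.68] + 398.259 = 849.047 + 398.259 = 1247.31.
Reliability = 1247.31 / 1444.35 = 0.8636.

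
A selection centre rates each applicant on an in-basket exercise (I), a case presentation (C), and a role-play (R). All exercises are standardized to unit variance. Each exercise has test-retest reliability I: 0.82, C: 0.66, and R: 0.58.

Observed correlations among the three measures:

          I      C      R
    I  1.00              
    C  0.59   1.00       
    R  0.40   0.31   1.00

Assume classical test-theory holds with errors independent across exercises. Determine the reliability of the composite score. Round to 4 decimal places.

0.8321

Var(I+C+R) = 3 + 2·[0.59 + 0.40 + 0.31] = 3 + 2.6 = 5.6.
Because errors are independent across components, Cov(Tᵢ,Tⱼ) = Cov(Xᵢ,Xⱼ); the off-diagonal part of the true-score variance is the same as above.
True-score variance = [0.82 + 0.66 + 0.58] + 2.6 = 2.06 + 2.6 = 4.66.
Reliability = 4.66 / 5.6 = 0.8321.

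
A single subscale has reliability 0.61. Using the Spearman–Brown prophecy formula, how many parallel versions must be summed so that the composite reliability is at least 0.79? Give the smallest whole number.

k ≥ ρ*(1−ρ₁)/(ρ₁(1−ρ*)) = 0.79·0.39 / (0.61·0.21) = 2.405.
Smallest integer k = 3.

3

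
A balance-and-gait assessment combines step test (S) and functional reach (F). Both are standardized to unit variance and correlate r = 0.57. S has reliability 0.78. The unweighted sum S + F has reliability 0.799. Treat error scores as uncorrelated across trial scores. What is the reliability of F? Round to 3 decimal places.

Var(S+F) = 2 + 2·0.57 = 3.140.
True-score variance = ρ_S + ρ_F + 2·0.57, so 0.799 = (0.78 + ρ_F + 1.14) / 3.140.
ρ_F = 0.799·3.140 − 0.78 − 1.14 = 0.589.

0.589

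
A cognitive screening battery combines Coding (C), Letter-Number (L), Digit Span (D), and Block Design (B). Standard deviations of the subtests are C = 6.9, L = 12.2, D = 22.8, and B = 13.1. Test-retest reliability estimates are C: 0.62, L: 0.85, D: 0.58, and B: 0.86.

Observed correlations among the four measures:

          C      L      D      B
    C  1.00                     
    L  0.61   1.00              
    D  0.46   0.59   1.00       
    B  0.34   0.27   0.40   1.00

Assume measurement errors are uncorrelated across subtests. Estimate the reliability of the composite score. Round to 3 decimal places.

Var(C+L+D+B) = 6.9² + 12.2² + 22.8² + 13.1² + 2·[6.9·12.2·0.61 + 6.9·22.8·0.46 + 6.9·13.1·0.34 + 12.2·22.8·0.59 + 12.2·13.1·0.27 + 22.8·13.1·0.40] = 887.9 + 962.375 = 1850.27.
Under uncorrelated errors the observed covariances equal the true-score covariances, so only the own-variance terms attenuate.
True-score variance = [6.9²·0.62 + 12.2²·0.85 + 22.8²·0.58 + 13.1²·0.86] + 962.375 = 605.124 + 962.375 = 1567.5.
Reliability = 1567.5 / 1850.27 = 0.847.

0.847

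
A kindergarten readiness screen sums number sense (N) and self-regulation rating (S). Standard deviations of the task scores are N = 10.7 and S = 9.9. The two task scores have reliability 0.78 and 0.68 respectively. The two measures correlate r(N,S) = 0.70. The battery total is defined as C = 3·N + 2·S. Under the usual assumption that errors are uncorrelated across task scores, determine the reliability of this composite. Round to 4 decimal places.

Var(C) = 3²·10.7² + 2²·9.9² + 2·[6·10.7·9.9·0.70] = 1422.45 + 889.812 = 2312.26.
Under uncorrelated errors the observed covariances equal the true-score covariances, so only the own-variance terms attenuate.
True-score variance = [3²·10.7²·0.78 + 2²·9.9²·0.68] + 889.812 = 1070.31 + 889.812 = 1960.12.
Reliability = 1960.12 / 2312.26 = 0.8477.

0.8477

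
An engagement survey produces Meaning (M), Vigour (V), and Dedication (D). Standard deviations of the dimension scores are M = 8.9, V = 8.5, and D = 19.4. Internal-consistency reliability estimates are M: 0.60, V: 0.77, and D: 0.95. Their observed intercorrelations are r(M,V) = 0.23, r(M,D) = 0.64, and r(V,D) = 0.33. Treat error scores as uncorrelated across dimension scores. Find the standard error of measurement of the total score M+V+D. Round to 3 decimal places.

Var(total) = 527.82 + 364.638 = 892.458.
True-score variance = 460.7 + 364.638 = 825.338, so reliability = 0.9248.
Error variance = 892.458 − 825.338 = 67.1195; SEM = √67.1195 = 8.193.

8.193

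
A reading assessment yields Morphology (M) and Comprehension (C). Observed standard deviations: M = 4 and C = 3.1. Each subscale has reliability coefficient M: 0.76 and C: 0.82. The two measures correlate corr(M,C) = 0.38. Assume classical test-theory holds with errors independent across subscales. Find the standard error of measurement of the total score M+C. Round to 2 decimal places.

2.36

Var(total) = 25.61 + 9.424 = 35.034.
True-score variance = 20.0402 + 9.424 = 29.4642, so reliability = 0.8410.
Error variance = 35.034 − 29.4642 = 5.5698; SEM = √5.5698 = 2.36.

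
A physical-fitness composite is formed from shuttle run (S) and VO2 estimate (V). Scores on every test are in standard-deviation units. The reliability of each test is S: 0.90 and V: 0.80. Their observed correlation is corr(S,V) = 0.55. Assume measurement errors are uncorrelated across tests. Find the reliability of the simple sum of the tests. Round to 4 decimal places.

Var(S+V) = 2 + 2·[0.55] = 2 + 1.1 = 3.1.
With uncorrelated errors the cross-covariances are all true-score covariance, so they carry over unchanged; only the diagonal terms shrink to ρᵢσᵢ².
True-score variance = [0.90 + 0.80] + 1.1 = 1.7 + 1.1 = 2.8.
Reliability = 2.8 / 3.1 = 0.9032.

0.9032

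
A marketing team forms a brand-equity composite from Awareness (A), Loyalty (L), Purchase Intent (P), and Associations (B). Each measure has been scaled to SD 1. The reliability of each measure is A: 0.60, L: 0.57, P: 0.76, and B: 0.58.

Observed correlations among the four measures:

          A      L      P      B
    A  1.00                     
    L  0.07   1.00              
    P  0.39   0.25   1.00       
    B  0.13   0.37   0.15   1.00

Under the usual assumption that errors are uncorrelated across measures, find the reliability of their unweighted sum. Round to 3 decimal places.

Var(A+L+P+B) = 4 + 2·[0.07 + 0.39 + 0.13 + 0.25 + 0.37 + 0.15] = 4 + 2.72 = 6.72.
Because errors are independent across components, Cov(Tᵢ,Tⱼ) = Cov(Xᵢ,Xⱼ); the off-diagonal part of the true-score variance is the same as above.
True-score variance = [0.60 + 0.57 + 0.76 + 0.58] + 2.72 = 2.51 + 2.72 = 5.23.
Reliability = 5.23 / 6.72 = 0.778.

0.778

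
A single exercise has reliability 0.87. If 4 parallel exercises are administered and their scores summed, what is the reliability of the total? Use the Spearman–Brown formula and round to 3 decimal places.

ρ_k = kρ / (1 + (k−1)ρ) = 4·0.87 / (1 + 3·0.87) = 3.480 / 3.610 = 0.964.

0.964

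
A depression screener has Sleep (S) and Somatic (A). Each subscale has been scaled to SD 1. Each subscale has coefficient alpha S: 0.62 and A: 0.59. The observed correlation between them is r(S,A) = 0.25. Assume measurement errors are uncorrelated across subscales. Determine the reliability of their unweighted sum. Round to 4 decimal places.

Var(S+A) = 2 + 2·[0.25] = 2 + 0.5 = 2.5.
Because errors are independent across components, Cov(Tᵢ,Tⱼ) = Cov(Xᵢ,Xⱼ); the off-diagonal part of the true-score variance is the same as above.
True-score variance = [0.62 + 0.59] + 0.5 = 1.21 + 0.5 = 1.71.
Reliability = 1.71 / 2.5 = 0.6840.

0.6840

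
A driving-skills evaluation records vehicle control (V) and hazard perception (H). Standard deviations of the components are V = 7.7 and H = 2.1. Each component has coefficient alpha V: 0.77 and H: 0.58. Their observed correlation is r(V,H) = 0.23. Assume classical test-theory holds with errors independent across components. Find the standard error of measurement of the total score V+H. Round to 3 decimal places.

Var(total) = 63.7 + 7.4382 = 71.1382.
True-score variance = 48.2111 + 7.4382 = 55.6493, so reliability = 0.7823.
Error variance = 71.1382 − 55.6493 = 15.4889; SEM = √15.4889 = 3.936.

3.936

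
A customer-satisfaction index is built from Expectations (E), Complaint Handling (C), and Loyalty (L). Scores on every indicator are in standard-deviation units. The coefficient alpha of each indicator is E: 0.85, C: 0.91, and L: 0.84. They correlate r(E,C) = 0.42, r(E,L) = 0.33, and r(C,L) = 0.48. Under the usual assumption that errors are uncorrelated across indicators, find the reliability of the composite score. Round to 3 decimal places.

Var(E+C+L) = 3 + 2·[0.42 + 0.33 + 0.48] = 3 + 2.46 = 5.46.
Under uncorrelated errors the observed covariances equal the true-score covariances, so only the own-variance terms attenuate.
True-score variance = [0.85 + 0.91 + 0.84] + 2.46 = 2.6 + 2.46 = 5.06.
Reliability = 5.06 / 5.46 = 0.927.

0.927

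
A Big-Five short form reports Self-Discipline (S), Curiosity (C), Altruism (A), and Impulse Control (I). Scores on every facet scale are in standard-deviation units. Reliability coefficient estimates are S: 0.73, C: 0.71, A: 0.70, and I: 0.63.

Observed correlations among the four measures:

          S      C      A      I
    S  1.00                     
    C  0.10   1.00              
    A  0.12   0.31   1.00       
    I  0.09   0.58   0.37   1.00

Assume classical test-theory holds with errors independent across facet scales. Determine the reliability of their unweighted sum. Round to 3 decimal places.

Var(S+C+A+I) = 4 + 2·[0.10 + 0.12 + 0.09 + 0.31 + 0.58 + 0.37] = 4 + 3.14 = 7.14.
Under uncorrelated errors the observed covariances equal the true-score covariances, so only the own-variance terms attenuate.
True-score variance = [0.73 + 0.71 + 0.70 + 0.63] + 3.14 = 2.77 + 3.14 = 5.91.
Reliability = 5.91 / 7.14 = 0.828.

0.828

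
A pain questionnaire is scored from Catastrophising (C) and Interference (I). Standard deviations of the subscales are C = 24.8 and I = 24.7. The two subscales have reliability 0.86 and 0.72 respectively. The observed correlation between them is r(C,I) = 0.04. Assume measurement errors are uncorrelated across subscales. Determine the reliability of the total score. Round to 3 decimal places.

0.798

Var(C+I) = 24.8² + 24.7² + 2·[24.8·24.7·0.04] = 1225.13 + 49.0048 = 1274.13.
Because errors are independent across components, Cov(Tᵢ,Tⱼ) = Cov(Xᵢ,Xⱼ); the off-diagonal part of the true-score variance is the same as above.
True-score variance = [24.8²·0.86 + 24.7²·0.72] + 49.0048 = 968.199 + 49.0048 = 1017.2.
Reliability = 1017.2 / 1274.13 = 0.798.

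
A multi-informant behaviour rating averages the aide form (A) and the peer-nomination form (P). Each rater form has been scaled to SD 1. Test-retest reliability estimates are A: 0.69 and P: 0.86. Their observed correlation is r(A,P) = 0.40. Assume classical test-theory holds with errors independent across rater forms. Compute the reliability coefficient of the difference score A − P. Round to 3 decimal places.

0.625

Var(A−P) = 1 + 1 − 2·0.40 = 2 − 0.8 = 1.2.
Because errors are independent across components, Cov(Tᵢ,Tⱼ) = Cov(Xᵢ,Xⱼ); the off-diagonal part of the true-score variance is the same as above.
True-score variance = [0.69 + 0.86] − 0.8 = 1.55 − 0.8 = 0.75.
Reliability = 0.75 / 1.2 = 0.625.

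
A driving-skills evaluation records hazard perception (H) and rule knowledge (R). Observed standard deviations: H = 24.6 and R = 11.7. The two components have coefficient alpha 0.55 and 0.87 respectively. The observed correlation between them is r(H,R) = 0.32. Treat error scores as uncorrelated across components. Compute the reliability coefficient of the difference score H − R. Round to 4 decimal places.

Var(H−R) = 24.6² + 11.7² − 2·24.6·11.7·0.32 = 742.05 − 184.205 = 557.845.
With uncorrelated errors the cross-covariances are all true-score covariance, so they carry over unchanged; only the diagonal terms shrink to ρᵢσᵢ².
True-score variance = [24.6²·0.55 + 11.7²·0.87] − 184.205 = 451.932 − 184.205 = 267.728.
Reliability = 267.728 / 557.845 = 0.4799.

0.4799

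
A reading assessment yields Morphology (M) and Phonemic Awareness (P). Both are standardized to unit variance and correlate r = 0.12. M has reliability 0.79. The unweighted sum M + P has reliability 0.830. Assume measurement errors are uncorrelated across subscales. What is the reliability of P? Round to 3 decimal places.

Var(M+P) = 2 + 2·0.12 = 2.240.
True-score variance = ρ_M + ρ_P + 2·0.12, so 0.830 = (0.79 + ρ_P + 0.24) / 2.240.
ρ_P = 0.830·2.240 − 0.79 − 0.24 = 0.829.

0.829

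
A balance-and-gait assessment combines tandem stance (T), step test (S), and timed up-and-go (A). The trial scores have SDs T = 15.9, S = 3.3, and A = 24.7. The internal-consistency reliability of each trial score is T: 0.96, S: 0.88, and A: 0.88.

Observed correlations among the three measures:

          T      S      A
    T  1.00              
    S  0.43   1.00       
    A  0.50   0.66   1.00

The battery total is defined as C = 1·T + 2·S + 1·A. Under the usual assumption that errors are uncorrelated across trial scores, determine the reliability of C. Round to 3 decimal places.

Var(C) = 15.9² + 2²·3.3² + 24.7² + 2·[2·15.9·3.3·0.43 + 15.9·24.7·0.50 + 2·3.3·24.7·0.66] = 906.46 + 698.165 = 1604.62.
With uncorrelated errors the cross-covariances are all true-score covariance, so they carry over unchanged; only the diagonal terms shrink to ρᵢσᵢ².
True-score variance = [15.9²·0.96 + 2²·3.3²·0.88 + 24.7²·0.88] + 698.165 = 817.91 + 698.165 = 1516.07.
Reliability = 1516.07 / 1604.62 = 0.945.

0.945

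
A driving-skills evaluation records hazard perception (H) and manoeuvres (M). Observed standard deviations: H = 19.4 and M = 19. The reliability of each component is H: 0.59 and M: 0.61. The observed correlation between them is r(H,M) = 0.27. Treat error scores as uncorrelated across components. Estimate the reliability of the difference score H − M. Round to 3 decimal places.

0.452

Var(H−M) = 19.4² + 19² − 2·19.4·19·0.27 = 737.36 − 199.044 = 538.316.
With uncorrelated errors the cross-covariances are all true-score covariance, so they carry over unchanged; only the diagonal terms shrink to ρᵢσᵢ².
True-score variance = [19.4²·0.59 + 19²·0.61] − 199.044 = 442.262 − 199.044 = 243.218.
Reliability = 243.218 / 538.316 = 0.452.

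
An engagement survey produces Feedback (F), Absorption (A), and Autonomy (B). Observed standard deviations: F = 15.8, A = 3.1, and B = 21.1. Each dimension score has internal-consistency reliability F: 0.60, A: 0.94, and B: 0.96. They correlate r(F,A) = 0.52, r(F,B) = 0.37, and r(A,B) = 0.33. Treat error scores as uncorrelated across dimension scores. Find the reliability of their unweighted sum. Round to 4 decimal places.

Var(F+A+B) = 15.8² + 3.1² + 21.1² + 2·[15.8·3.1·0.52 + 15.8·21.1·0.37 + 3.1·21.1·0.33] = 704.46 + 340.811 = 1045.27.
Because errors are independent across components, Cov(Tᵢ,Tⱼ) = Cov(Xᵢ,Xⱼ); the off-diagonal part of the true-score variance is the same as above.
True-score variance = [15.8²·0.60 + 3.1²·0.94 + 21.1²·0.96] + 340.811 = 586.219 + 340.811 = 927.03.
Reliability = 927.03 / 1045.27 = 0.8869.

0.8869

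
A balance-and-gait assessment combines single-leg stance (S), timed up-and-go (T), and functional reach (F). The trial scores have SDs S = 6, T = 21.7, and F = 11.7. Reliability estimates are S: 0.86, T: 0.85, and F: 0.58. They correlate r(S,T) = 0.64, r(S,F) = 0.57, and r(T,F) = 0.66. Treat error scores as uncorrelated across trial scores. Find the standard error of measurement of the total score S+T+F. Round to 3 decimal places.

11.540

Var(total) = 643.78 + 581.819 = 1225.6.
True-score variance = 510.613 + 581.819 = 1092.43, so reliability = 0.8913.
Error variance = 1225.6 − 1092.43 = 133.167; SEM = √133.167 = 11.540.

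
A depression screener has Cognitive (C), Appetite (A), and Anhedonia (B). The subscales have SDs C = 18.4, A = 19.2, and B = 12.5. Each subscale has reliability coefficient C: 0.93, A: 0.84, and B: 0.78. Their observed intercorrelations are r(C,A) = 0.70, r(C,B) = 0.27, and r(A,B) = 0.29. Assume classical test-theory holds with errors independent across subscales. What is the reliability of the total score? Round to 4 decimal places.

Var(C+A+B) = 18.4² + 19.2² + 12.5² + 2·[18.4·19.2·0.70 + 18.4·12.5·0.27 + 19.2·12.5·0.29] = 863.45 + 757.992 = 1621.44.
Because errors are independent across components, Cov(Tᵢ,Tⱼ) = Cov(Xᵢ,Xⱼ); the off-diagonal part of the true-score variance is the same as above.
True-score variance = [18.4²·0.93 + 19.2²·0.84 + 12.5²·0.78] + 757.992 = 746.393 + 757.992 = 1504.39.
Reliability = 1504.39 / 1621.44 = 0.9278.

0.9278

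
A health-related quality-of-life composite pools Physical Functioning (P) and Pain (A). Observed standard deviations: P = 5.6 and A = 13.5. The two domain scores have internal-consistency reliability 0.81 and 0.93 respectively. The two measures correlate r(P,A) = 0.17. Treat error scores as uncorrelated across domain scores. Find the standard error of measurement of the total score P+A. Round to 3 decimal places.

Var(total) = 213.61 + 25.704 = 239.314.
True-score variance = 194.894 + 25.704 = 220.598, so reliability = 0.9218.
Error variance = 239.314 − 220.598 = 18.7159; SEM = √18.7159 = 4.326.

4.326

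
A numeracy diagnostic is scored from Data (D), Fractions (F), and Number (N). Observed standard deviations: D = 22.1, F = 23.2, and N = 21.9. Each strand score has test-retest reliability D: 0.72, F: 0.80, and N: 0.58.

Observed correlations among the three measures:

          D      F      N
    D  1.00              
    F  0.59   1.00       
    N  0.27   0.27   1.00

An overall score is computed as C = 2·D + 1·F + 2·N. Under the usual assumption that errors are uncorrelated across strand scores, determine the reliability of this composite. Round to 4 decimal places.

0.7976

Var(C) = 2²·22.1² + 23.2² + 2²·21.9² + 2·[2·22.1·23.2·0.59 + 4·22.1·21.9·0.27 + 2·23.2·21.9·0.27] = 4410.32 + 2804.16 = 7214.48.
With uncorrelated errors the cross-covariances are all true-score covariance, so they carry over unchanged; only the diagonal terms shrink to ρᵢσᵢ².
True-score variance = [2²·22.1²·0.72 + 23.2²·0.80 + 2²·21.9²·0.58] + 2804.16 = 2949.91 + 2804.16 = 5754.07.
Reliability = 5754.07 / 7214.48 = 0.7976.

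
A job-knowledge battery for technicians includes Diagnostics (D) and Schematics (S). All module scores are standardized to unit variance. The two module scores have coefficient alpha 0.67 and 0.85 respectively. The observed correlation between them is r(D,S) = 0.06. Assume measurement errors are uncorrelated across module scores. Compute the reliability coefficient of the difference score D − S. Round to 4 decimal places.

Var(D−S) = 1 + 1 − 2·0.06 = 2 − 0.12 = 1.88.
Because errors are independent across components, Cov(Tᵢ,Tⱼ) = Cov(Xᵢ,Xⱼ); the off-diagonal part of the true-score variance is the same as above.
True-score variance = [0.67 + 0.85] − 0.12 = 1.52 − 0.12 = 1.4.
Reliability = 1.4 / 1.88 = 0.7447.

0.7447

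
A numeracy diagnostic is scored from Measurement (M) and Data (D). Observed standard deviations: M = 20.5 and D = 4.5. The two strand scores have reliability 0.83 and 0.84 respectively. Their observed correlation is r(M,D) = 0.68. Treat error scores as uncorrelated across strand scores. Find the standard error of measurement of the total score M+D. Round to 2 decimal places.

Var(total) = 440.5 + 125.46 = 565.96.
True-score variance = 365.817 + 125.46 = 491.278, so reliability = 0.8680.
Error variance = 565.96 − 491.278 = 74.6825; SEM = √74.6825 = 8.64.

8.64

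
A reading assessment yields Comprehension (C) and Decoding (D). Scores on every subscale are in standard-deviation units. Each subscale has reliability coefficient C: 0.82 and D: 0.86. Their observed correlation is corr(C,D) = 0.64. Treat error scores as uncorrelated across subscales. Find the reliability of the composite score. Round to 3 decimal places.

0.902

Var(C+D) = 2 + 2·[0.64] = 2 + 1.28 = 3.28.
Under uncorrelated errors the observed covariances equal the true-score covariances, so only the own-variance terms attenuate.
True-score variance = [0.82 + 0.86] + 1.28 = 1.68 + 1.28 = 2.96.
Reliability = 2.96 / 3.28 = 0.902.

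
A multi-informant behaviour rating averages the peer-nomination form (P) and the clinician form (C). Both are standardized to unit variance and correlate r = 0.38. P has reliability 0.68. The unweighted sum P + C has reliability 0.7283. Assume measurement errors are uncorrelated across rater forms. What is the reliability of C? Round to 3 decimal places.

Var(P+C) = 2 + 2·0.38 = 2.760.
True-score variance = ρ_P + ρ_C + 2·0.38, so 0.7283 = (0.68 + ρ_C + 0.76) / 2.760.
ρ_C = 0.7283·2.760 − 0.68 − 0.76 = 0.570.

0.570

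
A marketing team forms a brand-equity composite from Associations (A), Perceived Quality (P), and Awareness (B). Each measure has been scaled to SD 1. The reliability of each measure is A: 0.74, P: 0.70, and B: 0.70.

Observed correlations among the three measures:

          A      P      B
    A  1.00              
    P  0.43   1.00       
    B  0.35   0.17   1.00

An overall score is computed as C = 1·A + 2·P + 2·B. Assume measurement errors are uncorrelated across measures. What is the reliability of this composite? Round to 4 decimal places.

0.8027

Var(C) = 1 + 2² + 2² + 2·[2·0.43 + 2·0.35 + 4·0.17] = 9 + 4.48 = 13.48.
Because errors are independent across components, Cov(Tᵢ,Tⱼ) = Cov(Xᵢ,Xⱼ); the off-diagonal part of the true-score variance is the same as above.
True-score variance = [0.74 + 2²·0.70 + 2²·0.70] + 4.48 = 6.34 + 4.48 = 10.82.
Reliability = 10.82 / 13.48 = 0.8027.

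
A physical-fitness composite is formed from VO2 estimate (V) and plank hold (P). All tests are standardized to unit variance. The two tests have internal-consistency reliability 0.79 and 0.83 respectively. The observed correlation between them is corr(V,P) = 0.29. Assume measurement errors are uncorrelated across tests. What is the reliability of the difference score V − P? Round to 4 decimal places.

0.7324

Var(V−P) = 1 + 1 − 2·0.29 = 2 − 0.58 = 1.42.
Under uncorrelated errors the observed covariances equal the true-score covariances, so only the own-variance terms attenuate.
True-score variance = [0.79 + 0.83] − 0.58 = 1.62 − 0.58 = 1.04.
Reliability = 1.04 / 1.42 = 0.7324.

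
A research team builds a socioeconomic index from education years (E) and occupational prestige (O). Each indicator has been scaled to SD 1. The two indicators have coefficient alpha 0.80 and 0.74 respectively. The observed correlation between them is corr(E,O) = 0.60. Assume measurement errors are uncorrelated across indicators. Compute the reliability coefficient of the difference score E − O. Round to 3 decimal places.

Var(E−O) = 1 + 1 − 2·0.60 = 2 − 1.2 = 0.8.
Because errors are independent across components, Cov(Tᵢ,Tⱼ) = Cov(Xᵢ,Xⱼ); the off-diagonal part of the true-score variance is the same as above.
True-score variance = [0.80 + 0.74] − 1.2 = 1.54 − 1.2 = 0.34.
Reliability = 0.34 / 0.8 = 0.425.

0.425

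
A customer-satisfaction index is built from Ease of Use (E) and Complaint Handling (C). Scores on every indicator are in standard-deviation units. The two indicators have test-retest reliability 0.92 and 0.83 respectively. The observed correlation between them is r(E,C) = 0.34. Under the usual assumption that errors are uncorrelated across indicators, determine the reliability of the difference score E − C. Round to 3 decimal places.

0.811

Var(E−C) = 1 + 1 − 2·0.34 = 2 − 0.68 = 1.32.
With uncorrelated errors the cross-covariances are all true-score covariance, so they carry over unchanged; only the diagonal terms shrink to ρᵢσᵢ².
True-score variance = [0.92 + 0.83] − 0.68 = 1.75 − 0.68 = 1.07.
Reliability = 1.07 / 1.32 = 0.811.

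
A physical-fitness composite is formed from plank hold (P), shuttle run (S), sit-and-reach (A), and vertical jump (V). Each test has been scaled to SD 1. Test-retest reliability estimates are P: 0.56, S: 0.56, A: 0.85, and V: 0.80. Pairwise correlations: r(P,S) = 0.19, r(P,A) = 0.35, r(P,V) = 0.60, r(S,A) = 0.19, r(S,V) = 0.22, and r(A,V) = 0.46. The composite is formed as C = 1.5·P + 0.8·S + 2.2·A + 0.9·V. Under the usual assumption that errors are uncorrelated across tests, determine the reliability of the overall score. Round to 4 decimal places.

Var(C) = 1.5² + 0.8² + 2.2² + 0.9² + 2·[1.2·0.19 + 3.3·0.35 + 1.35·0.60 + 1.76·0.19 + 0.72·0.22 + 1.98·0.46] = 8.54 + 7.1932 = 15.7332.
With uncorrelated errors the cross-covariances are all true-score covariance, so they carry over unchanged; only the diagonal terms shrink to ρᵢσᵢ².
True-score variance = [1.5²·0.56 + 0.8²·0.56 + 2.2²·0.85 + 0.9²·0.80] + 7.1932 = 6.3804 + 7.1932 = 13.5736.
Reliability = 13.5736 / 15.7332 = 0.8627.

0.8627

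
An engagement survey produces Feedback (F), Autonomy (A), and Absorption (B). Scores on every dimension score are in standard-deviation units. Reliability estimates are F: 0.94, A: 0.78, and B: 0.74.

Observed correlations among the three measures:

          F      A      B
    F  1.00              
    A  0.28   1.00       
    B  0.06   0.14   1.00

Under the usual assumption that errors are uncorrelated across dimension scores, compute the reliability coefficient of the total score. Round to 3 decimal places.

Var(F+A+B) = 3 + 2·[0.28 + 0.06 + 0.14] = 3 + 0.96 = 3.96.
Under uncorrelated errors the observed covariances equal the true-score covariances, so only the own-variance terms attenuate.
True-score variance = [0.94 + 0.78 + 0.74] + 0.96 = 2.46 + 0.96 = 3.42.
Reliability = 3.42 / 3.96 = 0.864.

0.864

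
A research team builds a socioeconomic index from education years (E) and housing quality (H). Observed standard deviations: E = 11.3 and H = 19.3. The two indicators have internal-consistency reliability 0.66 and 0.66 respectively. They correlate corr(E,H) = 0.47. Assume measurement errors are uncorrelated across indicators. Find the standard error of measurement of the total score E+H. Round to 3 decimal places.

Var(total) = 500.18 + 205.005 = 705.185.
True-score variance = 330.119 + 205.005 = 535.123, so reliability = 0.7588.
Error variance = 705.185 − 535.123 = 170.061; SEM = √170.061 = 13.041.

13.041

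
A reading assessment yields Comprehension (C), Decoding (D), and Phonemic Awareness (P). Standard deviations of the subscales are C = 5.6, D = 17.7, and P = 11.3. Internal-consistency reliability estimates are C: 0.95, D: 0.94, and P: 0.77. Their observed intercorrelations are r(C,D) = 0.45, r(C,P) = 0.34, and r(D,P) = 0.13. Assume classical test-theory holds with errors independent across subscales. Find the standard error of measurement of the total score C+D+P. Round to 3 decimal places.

Var(total) = 472.34 + 184.241 = 656.581.
True-score variance = 422.606 + 184.241 = 606.847, so reliability = 0.9243.
Error variance = 656.581 − 606.847 = 49.7341; SEM = √49.7341 = 7.052.

7.052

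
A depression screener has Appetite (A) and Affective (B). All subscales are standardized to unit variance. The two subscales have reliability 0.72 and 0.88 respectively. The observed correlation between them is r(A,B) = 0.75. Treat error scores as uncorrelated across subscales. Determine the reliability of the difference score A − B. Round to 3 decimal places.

0.200

Var(A−B) = 1 + 1 − 2·0.75 = 2 − 1.5 = 0.5.
With uncorrelated errors the cross-covariances are all true-score covariance, so they carry over unchanged; only the diagonal terms shrink to ρᵢσᵢ².
True-score variance = [0.72 + 0.88] − 1.5 = 1.6 − 1.5 = 0.1.
Reliability = 0.1 / 0.5 = 0.200.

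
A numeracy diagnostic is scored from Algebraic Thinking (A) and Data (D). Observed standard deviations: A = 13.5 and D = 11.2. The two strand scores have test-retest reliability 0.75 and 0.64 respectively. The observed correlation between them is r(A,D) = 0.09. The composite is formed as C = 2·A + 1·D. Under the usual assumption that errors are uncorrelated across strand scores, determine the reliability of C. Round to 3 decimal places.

Var(C) = 2²·13.5² + 11.2² + 2·[2·13.5·11.2·0.09] = 854.44 + 54.432 = 908.872.
Because errors are independent across components, Cov(Tᵢ,Tⱼ) = Cov(Xᵢ,Xⱼ); the off-diagonal part of the true-score variance is the same as above.
True-score variance = [2²·13.5²·0.75 + 11.2²·0.64] + 54.432 = 627.032 + 54.432 = 681.464.
Reliability = 681.464 / 908.872 = 0.750.

0.750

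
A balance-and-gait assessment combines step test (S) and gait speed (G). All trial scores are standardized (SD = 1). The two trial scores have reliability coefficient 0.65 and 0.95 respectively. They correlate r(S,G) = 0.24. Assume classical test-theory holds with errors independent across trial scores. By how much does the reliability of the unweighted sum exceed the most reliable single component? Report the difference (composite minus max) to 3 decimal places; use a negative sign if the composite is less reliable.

-0.111

Var(sum) = 2 + 0.48 = 2.48; true-score variance = 1.6 + 0.48 = 2.08; composite reliability = 0.8387.
Max component reliability = 0.9500.
Difference = 0.8387 − 0.9500 = -0.111.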